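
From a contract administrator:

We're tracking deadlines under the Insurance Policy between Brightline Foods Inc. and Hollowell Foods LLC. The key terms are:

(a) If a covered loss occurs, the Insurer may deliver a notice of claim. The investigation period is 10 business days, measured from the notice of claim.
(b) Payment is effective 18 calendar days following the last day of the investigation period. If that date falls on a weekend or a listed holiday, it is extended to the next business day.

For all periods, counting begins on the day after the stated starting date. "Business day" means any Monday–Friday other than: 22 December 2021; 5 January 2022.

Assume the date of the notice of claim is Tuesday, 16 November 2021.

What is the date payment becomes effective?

20 December 2021

The last day of the investigation period: counting 10 business days from Tuesday, 16 November 2021 (Nov 17, Nov 18, Nov 19, Nov 22, Nov 23, Nov 24, Nov 25, Nov 26, Nov 29, Nov 30, skipping weekends) reaches Tuesday, 30 November 2021.
The date payment becomes effective: 30 November 2021 + 18 days = 18 December 2021. That falls on a Saturday, so it rolls to the next business day, Monday, 20 December 2021.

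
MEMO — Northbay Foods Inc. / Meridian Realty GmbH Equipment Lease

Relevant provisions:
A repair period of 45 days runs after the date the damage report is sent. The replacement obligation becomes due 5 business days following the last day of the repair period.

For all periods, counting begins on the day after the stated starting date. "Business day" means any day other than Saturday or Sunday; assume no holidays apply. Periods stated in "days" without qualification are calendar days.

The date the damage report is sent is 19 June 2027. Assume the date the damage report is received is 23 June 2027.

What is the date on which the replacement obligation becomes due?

The last day of the repair period: 19 June 2027 + 45 days = 3 August 2027.
From Tuesday, 3 August 2027, 5 business days (Aug 4, Aug 5, Aug 6, Aug 9, Aug 10, skipping weekends) brings us to Tuesday, 10 August 2027, which is the date on which the replacement obligation becomes due.

10 August 2027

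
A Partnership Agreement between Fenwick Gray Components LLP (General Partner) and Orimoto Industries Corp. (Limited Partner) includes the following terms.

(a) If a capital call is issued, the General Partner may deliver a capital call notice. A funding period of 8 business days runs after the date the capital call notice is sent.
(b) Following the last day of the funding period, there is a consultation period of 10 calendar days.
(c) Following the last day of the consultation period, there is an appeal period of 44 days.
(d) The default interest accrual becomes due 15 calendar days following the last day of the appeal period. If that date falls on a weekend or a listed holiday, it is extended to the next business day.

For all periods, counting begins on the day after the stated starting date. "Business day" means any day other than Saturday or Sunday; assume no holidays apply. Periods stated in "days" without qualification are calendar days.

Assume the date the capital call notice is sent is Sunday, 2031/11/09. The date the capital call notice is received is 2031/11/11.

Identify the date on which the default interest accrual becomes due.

2032/01/27

The last day of the funding period: 8 business days after Sunday, 2031/11/09, skipping weekends — Nov 10, Nov 11, Nov 12, Nov 13, Nov 14, Nov 17, Nov 18, Nov 19 — lands on Wednesday, 2031/11/19.
The last day of the consultation period: 10 calendar days after 2031/11/19 is 2031/11/29.
The last day of the appeal period: 44 calendar days after 2031/11/29 is 2032/01/12.
The date on which the default interest accrual becomes due: 15 calendar days after 2032/01/12 is 2032/01/27. 2032/01/27 is a Tuesday, so no roll-forward applies.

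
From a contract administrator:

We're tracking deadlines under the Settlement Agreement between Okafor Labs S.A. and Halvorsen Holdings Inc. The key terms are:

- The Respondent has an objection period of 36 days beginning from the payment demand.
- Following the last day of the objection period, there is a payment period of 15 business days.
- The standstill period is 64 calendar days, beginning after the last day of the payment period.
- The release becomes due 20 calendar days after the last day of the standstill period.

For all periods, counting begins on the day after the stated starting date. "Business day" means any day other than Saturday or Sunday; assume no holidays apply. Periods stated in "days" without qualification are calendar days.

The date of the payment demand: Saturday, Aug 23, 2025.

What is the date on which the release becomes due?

The last day of the objection period: Aug 23, 2025 + 36 days = Sep 28, 2025.
The last day of the payment period: 15 business days after Sunday, Sep 28, 2025, skipping weekends — Sep 29, Sep 30, Oct 1, Oct 2, …, Oct 15, Oct 16, Oct 17 — lands on Friday, Oct 17, 2025.
The last day of the standstill period: Oct 17, 2025 + 64 days = Dec 20, 2025.
The date on which the release becomes due: 20 calendar days after Dec 20, 2025 is Jan 9, 2026.

Jan 9, 2026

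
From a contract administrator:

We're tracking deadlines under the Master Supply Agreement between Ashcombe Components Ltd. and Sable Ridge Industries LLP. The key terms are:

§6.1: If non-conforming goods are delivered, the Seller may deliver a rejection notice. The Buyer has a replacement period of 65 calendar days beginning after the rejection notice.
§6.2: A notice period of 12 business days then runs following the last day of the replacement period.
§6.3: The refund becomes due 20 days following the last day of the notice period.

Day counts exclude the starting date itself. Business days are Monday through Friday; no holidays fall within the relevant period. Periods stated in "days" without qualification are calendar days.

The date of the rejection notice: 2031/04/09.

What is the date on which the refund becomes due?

2031/07/21

Adding 65 calendar days to 2031/04/09 gives 2031/06/13, which is the last day of the replacement period.
The last day of the notice period: counting 12 business days from Friday, 2031/06/13 (Jun 16, Jun 17, Jun 18, Jun 19, …, Jun 27, Jun 30, Jul 1, skipping weekends) reaches Tuesday, 2031/07/01.
The date on which the refund becomes due: 20 calendar days after 2031/07/01 is 2031/07/21.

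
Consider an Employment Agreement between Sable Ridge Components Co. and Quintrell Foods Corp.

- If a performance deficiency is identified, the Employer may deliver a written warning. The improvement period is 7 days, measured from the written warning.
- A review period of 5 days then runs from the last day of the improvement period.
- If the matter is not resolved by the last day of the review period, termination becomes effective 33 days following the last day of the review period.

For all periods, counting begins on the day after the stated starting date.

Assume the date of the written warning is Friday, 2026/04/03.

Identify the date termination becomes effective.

The last day of the improvement period: 7 calendar days after 2026/04/03 is 2026/04/10.
Adding 5 calendar days to 2026/04/10 gives 2026/04/15, which is the last day of the review period.
The date termination becomes effective: 33 calendar days after 2026/04/15 is 2026/05/18.

2026/05/18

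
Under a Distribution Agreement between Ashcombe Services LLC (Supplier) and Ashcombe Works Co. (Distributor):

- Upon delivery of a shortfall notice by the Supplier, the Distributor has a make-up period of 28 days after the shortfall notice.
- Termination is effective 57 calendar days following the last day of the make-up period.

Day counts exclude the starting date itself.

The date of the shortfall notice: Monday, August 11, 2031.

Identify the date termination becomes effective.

Adding 28 calendar days to August 11, 2031 gives September 8, 2031, which is the last day of the make-up period.
The date termination becomes effective: September 8, 2031 + 57 days = November 4, 2031.

November 4, 2031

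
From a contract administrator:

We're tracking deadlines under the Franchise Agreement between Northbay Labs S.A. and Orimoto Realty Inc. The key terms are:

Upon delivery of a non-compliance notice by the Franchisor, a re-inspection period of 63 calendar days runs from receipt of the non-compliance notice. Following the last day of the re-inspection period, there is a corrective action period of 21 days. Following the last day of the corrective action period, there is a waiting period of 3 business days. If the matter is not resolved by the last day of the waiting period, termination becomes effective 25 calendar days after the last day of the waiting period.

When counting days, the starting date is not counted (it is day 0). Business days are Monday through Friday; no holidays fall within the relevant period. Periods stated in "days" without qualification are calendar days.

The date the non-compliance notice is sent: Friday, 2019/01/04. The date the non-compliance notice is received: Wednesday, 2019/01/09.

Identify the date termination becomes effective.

2019/05/03

The last day of the re-inspection period: 63 calendar days after 2019/01/09 is 2019/03/13.
The last day of the corrective action period: 2019/03/13 + 21 days = 2019/04/03.
The last day of the waiting period: 3 business days after Wednesday, 2019/04/03, skipping weekends — Apr 4, Apr 5, Apr 8 — lands on Monday, 2019/04/08.
Adding 25 calendar days to 2019/04/08 gives 2019/05/03, which is the date termination becomes effective.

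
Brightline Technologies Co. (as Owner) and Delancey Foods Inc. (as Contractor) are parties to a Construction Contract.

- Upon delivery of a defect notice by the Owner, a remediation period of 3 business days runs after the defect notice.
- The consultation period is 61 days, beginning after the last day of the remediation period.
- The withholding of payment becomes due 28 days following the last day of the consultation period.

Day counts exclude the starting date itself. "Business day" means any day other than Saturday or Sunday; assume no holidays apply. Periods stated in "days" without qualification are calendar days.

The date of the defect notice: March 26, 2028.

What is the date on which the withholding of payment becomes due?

June 26, 2028

The last day of the remediation period: counting 3 business days from Sunday, March 26, 2028 (Mar 27, Mar 28, Mar 29, skipping weekends) reaches Wednesday, March 29, 2028.
Adding 61 calendar days to March 29, 2028 gives May 29, 2028, which is the last day of the consultation period.
Adding 28 calendar days to May 29, 2028 gives June 26, 2028, which is the date on which the withholding of payment becomes due.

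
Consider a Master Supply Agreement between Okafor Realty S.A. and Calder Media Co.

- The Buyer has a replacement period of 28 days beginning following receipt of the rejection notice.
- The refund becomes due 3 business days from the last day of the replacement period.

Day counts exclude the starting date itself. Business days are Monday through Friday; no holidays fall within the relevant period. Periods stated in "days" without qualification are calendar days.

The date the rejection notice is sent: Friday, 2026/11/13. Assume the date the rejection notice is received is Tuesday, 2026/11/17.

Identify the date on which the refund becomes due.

2026/12/18

Adding 28 calendar days to 2026/11/17 gives 2026/12/15, which is the last day of the replacement period.
The date on which the refund becomes due: counting 3 business days from Tuesday, 2026/12/15 (Dec 16, Dec 17, Dec 18, skipping weekends) reaches Friday, 2026/12/18.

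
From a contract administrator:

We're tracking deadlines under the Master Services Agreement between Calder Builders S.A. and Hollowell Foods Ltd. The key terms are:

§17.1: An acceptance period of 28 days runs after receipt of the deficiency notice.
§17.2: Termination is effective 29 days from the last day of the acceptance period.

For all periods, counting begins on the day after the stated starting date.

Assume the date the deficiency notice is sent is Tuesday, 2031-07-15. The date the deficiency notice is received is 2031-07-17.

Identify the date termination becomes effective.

The last day of the acceptance period: 2031-07-17 + 28 days = 2031-08-14.
Adding 29 calendar days to 2031-08-14 gives 2031-09-12, which is the date termination becomes effective.

2031-09-12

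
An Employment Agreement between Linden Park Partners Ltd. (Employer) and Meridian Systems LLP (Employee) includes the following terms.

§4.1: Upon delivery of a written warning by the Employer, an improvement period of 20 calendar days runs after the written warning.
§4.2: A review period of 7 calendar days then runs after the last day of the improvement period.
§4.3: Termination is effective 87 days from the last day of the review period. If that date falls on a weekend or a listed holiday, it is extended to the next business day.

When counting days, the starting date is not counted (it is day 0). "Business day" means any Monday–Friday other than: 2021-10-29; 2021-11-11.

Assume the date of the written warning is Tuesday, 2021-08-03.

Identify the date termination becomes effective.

Adding 20 calendar days to 2021-08-03 gives 2021-08-23, which is the last day of the improvement period.
Adding 7 calendar days to 2021-08-23 gives 2021-08-30, which is the last day of the review period.
The date termination becomes effective: 87 calendar days after 2021-08-30 is 2021-11-25. 2021-11-25 is a Thursday and is not a listed holiday, so no roll-forward applies.

2021-11-25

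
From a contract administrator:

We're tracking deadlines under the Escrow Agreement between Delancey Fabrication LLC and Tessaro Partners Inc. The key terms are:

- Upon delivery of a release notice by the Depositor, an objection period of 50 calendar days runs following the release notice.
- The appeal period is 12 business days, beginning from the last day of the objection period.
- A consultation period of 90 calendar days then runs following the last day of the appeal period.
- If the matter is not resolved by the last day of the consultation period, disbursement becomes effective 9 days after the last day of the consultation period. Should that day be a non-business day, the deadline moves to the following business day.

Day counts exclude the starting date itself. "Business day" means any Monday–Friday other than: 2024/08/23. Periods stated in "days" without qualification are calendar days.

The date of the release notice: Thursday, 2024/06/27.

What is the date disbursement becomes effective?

2024/12/12

The last day of the objection period: 50 calendar days after 2024/06/27 is 2024/08/16.
The last day of the appeal period: counting 12 business days from Friday, 2024/08/16 (Aug 19, Aug 20, Aug 21, Aug 22, …, Sep 2, Sep 3, Sep 4, skipping weekends and the listed holiday on Aug 23) reaches Wednesday, 2024/09/04.
The last day of the consultation period: 2024/09/04 + 90 days = 2024/12/03.
Adding 9 calendar days to 2024/12/03 gives 2024/12/12, which is the date disbursement becomes effective. 2024/12/12 is a Thursday and is not a listed holiday, so no roll-forward applies.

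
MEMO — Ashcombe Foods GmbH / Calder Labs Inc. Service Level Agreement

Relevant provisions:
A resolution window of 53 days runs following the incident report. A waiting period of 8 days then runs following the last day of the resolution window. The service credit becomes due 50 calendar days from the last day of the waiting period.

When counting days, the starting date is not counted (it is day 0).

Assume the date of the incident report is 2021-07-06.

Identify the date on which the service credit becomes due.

The last day of the resolution window: 53 calendar days after 2021-07-06 is 2021-08-28.
The last day of the waiting period: 2021-08-28 + 8 days = 2021-09-05.
The date on which the service credit becomes due: 2021-09-05 + 50 days = 2021-10-25.

2021-10-25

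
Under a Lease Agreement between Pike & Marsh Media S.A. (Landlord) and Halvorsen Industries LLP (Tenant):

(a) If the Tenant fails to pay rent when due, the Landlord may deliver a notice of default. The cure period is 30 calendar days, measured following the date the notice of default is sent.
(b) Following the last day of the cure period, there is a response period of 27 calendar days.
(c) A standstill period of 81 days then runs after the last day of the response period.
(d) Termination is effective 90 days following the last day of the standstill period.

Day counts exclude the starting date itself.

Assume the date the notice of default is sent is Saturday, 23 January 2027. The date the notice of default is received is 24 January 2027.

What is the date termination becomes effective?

8 September 2027

The last day of the cure period: 23 January 2027 + 30 days = 22 February 2027.
Adding 27 calendar days to 22 February 2027 gives 21 March 2027, which is the last day of the response period.
The last day of the standstill period: 21 March 2027 + 81 days = 10 June 2027.
The date termination becomes effective: 90 calendar days after 10 June 2027 is 8 September 2027.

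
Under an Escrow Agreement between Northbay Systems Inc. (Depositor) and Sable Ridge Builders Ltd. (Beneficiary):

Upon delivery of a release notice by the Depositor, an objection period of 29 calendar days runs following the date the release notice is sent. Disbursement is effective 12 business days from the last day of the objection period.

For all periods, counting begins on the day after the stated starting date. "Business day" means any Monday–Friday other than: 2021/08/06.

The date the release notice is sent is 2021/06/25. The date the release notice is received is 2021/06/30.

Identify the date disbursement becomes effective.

Adding 29 calendar days to 2021/06/25 gives 2021/07/24, which is the last day of the objection period.
From Saturday, 2021/07/24, 12 business days (Jul 26, Jul 27, Jul 28, Jul 29, …, Aug 9, Aug 10, Aug 11, skipping weekends and the listed holiday on Aug 6) brings us to Wednesday, 2021/08/11, which is the date disbursement becomes effective.

2021/08/11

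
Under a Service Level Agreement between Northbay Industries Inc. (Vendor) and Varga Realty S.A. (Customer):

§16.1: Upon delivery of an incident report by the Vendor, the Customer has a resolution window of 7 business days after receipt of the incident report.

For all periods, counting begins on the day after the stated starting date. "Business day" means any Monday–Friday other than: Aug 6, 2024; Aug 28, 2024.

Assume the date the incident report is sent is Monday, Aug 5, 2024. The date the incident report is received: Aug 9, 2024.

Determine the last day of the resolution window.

From Friday, Aug 9, 2024, 7 business days (Aug 12, Aug 13, Aug 14, Aug 15, Aug 16, Aug 19, Aug 20, skipping weekends) brings us to Tuesday, Aug 20, 2024, which is the last day of the resolution window.

Aug 20, 2024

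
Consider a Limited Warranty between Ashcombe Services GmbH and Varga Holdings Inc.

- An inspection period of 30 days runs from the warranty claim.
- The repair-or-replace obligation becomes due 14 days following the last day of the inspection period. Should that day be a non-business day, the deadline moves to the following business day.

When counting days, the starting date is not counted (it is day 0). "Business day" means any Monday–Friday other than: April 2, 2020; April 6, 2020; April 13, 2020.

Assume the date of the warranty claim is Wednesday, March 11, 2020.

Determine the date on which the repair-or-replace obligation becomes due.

The last day of the inspection period: 30 calendar days after March 11, 2020 is April 10, 2020.
The date on which the repair-or-replace obligation becomes due: 14 calendar days after April 10, 2020 is April 24, 2020. April 24, 2020 is a Friday and is not a listed holiday, so no roll-forward applies.

April 24, 2020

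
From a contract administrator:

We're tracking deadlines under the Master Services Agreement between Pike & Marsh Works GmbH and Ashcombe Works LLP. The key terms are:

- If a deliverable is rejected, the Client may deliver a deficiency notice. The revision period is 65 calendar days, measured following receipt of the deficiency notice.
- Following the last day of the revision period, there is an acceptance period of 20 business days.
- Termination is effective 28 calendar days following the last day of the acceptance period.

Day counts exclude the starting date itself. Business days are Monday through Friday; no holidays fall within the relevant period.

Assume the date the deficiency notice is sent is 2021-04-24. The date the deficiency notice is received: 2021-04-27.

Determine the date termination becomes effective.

The last day of the revision period: 2021-04-27 + 65 days = 2021-07-01.
The last day of the acceptance period: counting 20 business days from Thursday, 2021-07-01 (Jul 2, Jul 5, Jul 6, Jul 7, …, Jul 27, Jul 28, Jul 29, skipping weekends) reaches Thursday, 2021-07-29.
The date termination becomes effective: 28 calendar days after 2021-07-29 is 2021-08-26.

2021-08-26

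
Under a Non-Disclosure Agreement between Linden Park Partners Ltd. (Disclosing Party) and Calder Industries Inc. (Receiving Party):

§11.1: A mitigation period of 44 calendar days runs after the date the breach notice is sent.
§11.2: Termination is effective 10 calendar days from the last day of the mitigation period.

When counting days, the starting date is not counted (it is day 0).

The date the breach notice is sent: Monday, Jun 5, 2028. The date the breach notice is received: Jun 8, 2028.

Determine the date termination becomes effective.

Jul 29, 2028

The last day of the mitigation period: 44 calendar days after Jun 5, 2028 is Jul 19, 2028.
The date termination becomes effective: Jul 19, 2028 + 10 days = Jul 29, 2028.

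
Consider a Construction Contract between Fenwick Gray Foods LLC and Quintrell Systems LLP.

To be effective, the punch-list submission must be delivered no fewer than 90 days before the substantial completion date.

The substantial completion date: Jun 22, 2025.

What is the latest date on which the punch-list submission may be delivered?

Mar 24, 2025

Counting back 90 calendar days from Jun 22, 2025 gives Mar 24, 2025.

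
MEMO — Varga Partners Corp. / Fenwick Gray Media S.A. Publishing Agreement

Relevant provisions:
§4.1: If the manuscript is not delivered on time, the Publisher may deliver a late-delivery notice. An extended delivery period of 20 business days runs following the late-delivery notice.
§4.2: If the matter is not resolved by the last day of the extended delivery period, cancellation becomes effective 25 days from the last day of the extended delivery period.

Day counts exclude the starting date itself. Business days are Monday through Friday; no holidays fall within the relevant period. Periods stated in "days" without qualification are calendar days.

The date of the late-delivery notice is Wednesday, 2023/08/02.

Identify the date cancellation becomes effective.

The last day of the extended delivery period: 20 business days after Wednesday, 2023/08/02, skipping weekends — Aug 3, Aug 4, Aug 7, Aug 8, …, Aug 28, Aug 29, Aug 30 — lands on Wednesday, 2023/08/30.
The date cancellation becomes effective: 2023/08/30 + 25 days = 2023/09/24.

2023/09/24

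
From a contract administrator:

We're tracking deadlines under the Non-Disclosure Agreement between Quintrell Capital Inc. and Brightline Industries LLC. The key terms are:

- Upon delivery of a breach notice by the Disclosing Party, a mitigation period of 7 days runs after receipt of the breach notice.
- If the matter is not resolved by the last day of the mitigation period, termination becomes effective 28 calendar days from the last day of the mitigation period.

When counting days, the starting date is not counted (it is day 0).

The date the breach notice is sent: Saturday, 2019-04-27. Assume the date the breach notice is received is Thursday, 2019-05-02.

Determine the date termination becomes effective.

2019-06-06

Adding 7 calendar days to 2019-05-02 gives 2019-05-09, which is the last day of the mitigation period.
The date termination becomes effective: 28 calendar days after 2019-05-09 is 2019-06-06.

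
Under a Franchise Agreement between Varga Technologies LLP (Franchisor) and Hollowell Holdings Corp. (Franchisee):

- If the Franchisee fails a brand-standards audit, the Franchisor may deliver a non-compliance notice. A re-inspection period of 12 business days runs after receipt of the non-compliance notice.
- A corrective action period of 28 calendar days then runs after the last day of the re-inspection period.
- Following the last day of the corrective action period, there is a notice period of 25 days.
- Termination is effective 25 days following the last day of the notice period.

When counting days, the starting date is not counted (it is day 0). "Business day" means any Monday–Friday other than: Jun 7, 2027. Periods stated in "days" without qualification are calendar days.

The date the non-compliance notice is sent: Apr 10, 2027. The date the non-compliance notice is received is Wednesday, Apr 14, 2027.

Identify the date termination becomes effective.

The last day of the re-inspection period: 12 business days after Wednesday, Apr 14, 2027, skipping weekends — Apr 15, Apr 16, Apr 19, Apr 20, …, Apr 28, Apr 29, Apr 30 — lands on Friday, Apr 30, 2027.
Adding 28 calendar days to Apr 30, 2027 gives May 28, 2027, which is the last day of the corrective action period.
Adding 25 calendar days to May 28, 2027 gives Jun 22, 2027, which is the last day of the notice period.
The date termination becomes effective: 25 calendar days after Jun 22, 2027 is Jul 17, 2027.

Jul 17, 2027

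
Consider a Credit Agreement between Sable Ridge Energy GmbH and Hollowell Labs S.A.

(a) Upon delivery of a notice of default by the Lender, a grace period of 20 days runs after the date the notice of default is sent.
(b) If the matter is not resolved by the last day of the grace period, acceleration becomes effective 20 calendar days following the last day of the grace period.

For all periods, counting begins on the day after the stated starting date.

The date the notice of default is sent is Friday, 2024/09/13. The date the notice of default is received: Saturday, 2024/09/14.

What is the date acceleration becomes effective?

2024/10/23

Adding 20 calendar days to 2024/09/13 gives 2024/10/03, which is the last day of the grace period.
The date acceleration becomes effective: 2024/10/03 + 20 days = 2024/10/23.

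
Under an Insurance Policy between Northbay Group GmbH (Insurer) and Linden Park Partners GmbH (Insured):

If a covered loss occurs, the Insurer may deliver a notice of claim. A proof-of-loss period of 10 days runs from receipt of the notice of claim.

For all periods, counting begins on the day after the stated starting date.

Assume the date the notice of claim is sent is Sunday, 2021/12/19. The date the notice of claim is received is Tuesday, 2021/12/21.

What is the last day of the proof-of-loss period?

The last day of the proof-of-loss period: 10 calendar days after 2021/12/21 is 2021/12/31.

2021/12/31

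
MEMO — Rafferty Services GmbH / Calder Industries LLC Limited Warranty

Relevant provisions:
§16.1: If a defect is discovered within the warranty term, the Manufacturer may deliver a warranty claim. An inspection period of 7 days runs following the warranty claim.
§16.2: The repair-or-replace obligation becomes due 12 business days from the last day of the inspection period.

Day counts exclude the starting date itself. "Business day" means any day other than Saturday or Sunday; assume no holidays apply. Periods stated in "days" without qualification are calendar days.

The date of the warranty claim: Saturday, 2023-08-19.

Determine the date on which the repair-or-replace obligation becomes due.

2023-09-12

The last day of the inspection period: 7 calendar days after 2023-08-19 is 2023-08-26.
The date on which the repair-or-replace obligation becomes due: counting 12 business days from Saturday, 2023-08-26 (Aug 28, Aug 29, Aug 30, Aug 31, …, Sep 8, Sep 11, Sep 12, skipping weekends) reaches Tuesday, 2023-09-12.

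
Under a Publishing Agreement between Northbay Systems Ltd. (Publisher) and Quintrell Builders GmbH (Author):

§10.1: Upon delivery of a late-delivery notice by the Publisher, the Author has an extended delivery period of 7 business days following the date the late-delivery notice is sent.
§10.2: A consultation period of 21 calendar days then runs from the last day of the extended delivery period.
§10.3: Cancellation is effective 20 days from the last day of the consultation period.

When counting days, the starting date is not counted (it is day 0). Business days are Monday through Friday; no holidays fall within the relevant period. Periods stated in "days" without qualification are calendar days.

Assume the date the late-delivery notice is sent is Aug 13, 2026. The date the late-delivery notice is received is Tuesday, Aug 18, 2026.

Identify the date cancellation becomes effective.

From Thursday, Aug 13, 2026, 7 business days (Aug 14, Aug 17, Aug 18, Aug 19, Aug 20, Aug 21, Aug 24, skipping weekends) brings us to Monday, Aug 24, 2026, which is the last day of the extended delivery period.
The last day of the consultation period: 21 calendar days after Aug 24, 2026 is Sep 14, 2026.
The date cancellation becomes effective: Sep 14, 2026 + 20 days = Oct 4, 2026.

Oct 4, 2026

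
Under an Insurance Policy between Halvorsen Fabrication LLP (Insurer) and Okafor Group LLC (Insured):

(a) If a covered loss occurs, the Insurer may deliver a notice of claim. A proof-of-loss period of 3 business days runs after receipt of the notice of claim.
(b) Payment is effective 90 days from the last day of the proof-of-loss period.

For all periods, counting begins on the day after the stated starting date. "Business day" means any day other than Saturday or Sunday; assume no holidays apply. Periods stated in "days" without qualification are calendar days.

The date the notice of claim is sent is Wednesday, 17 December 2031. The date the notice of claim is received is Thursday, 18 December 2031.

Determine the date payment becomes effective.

The last day of the proof-of-loss period: 3 business days after Thursday, 18 December 2031, skipping weekends — Dec 19, Dec 22, Dec 23 — lands on Tuesday, 23 December 2031.
The date payment becomes effective: 90 calendar days after 23 December 2031 is 22 March 2032.

22 March 2032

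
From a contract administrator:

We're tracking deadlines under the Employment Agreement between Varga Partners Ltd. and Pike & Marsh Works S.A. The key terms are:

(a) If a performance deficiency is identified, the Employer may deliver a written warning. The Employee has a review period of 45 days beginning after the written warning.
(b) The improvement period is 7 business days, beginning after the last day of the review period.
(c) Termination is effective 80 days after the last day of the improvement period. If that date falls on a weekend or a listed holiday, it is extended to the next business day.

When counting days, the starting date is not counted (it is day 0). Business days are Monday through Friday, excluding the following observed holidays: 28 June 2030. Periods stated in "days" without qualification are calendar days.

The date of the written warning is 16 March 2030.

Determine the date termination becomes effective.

The last day of the review period: 16 March 2030 + 45 days = 30 April 2030.
The last day of the improvement period: 7 business days after Tuesday, 30 April 2030, skipping weekends — May 1, May 2, May 3, May 6, May 7, May 8, May 9 — lands on Thursday, 9 May 2030.
Adding 80 calendar days to 9 May 2030 gives 28 July 2030, which is the date termination becomes effective. That falls on a Sunday, so it rolls to the next business day, Monday, 29 July 2030.

29 July 2030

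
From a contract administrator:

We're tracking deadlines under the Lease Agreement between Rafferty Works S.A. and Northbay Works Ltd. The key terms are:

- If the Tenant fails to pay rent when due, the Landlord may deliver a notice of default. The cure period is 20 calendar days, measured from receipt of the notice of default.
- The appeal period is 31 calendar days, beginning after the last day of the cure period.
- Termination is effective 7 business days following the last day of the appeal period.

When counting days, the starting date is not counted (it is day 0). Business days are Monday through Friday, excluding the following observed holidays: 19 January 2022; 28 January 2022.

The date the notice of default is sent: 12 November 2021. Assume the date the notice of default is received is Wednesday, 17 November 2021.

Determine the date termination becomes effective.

18 January 2022

The last day of the cure period: 17 November 2021 + 20 days = 7 December 2021.
The last day of the appeal period: 31 calendar days after 7 December 2021 is 7 January 2022.
The date termination becomes effective: counting 7 business days from Friday, 7 January 2022 (Jan 10, Jan 11, Jan 12, Jan 13, Jan 14, Jan 17, Jan 18, skipping weekends) reaches Tuesday, 18 January 2022.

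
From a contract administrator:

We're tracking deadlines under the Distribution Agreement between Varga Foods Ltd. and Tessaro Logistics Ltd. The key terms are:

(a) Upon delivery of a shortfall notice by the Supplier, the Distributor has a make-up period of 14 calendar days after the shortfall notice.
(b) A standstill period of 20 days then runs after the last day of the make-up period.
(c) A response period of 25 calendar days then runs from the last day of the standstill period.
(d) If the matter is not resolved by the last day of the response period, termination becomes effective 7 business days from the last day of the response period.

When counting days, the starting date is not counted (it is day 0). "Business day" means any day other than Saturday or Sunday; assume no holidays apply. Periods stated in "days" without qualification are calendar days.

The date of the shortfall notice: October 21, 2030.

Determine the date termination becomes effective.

December 30, 2030

The last day of the make-up period: 14 calendar days after October 21, 2030 is November 4, 2030.
Adding 20 calendar days to November 4, 2030 gives November 24, 2030, which is the last day of the standstill period.
The last day of the response period: November 24, 2030 + 25 days = December 19, 2030.
From Thursday, December 19, 2030, 7 business days (Dec 20, Dec 23, Dec 24, Dec 25, Dec 26, Dec 27, Dec 30, skipping weekends) brings us to Monday, December 30, 2030, which is the date termination becomes effective.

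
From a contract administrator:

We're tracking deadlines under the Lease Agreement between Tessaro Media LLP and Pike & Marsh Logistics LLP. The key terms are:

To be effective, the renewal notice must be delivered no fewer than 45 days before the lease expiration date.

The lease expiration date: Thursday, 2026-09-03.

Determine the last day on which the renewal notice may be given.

2026-09-03 minus 45 days is 2026-07-20.

2026-07-20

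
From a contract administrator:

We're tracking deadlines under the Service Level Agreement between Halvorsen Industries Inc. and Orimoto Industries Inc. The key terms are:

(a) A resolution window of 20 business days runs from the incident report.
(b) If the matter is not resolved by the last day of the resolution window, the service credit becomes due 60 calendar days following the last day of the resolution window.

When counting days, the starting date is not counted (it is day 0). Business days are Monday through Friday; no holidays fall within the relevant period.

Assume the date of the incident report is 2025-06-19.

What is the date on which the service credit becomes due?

The last day of the resolution window: 20 business days after Thursday, 2025-06-19, skipping weekends — Jun 20, Jun 23, Jun 24, Jun 25, …, Jul 15, Jul 16, Jul 17 — lands on Thursday, 2025-07-17.
The date on which the service credit becomes due: 60 calendar days after 2025-07-17 is 2025-09-15.

2025-09-15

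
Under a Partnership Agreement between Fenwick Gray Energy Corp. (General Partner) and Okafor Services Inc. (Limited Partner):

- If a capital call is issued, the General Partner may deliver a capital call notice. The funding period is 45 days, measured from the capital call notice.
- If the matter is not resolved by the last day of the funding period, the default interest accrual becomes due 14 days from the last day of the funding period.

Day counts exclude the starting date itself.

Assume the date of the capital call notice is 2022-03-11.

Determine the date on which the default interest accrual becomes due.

2022-05-09

The last day of the funding period: 2022-03-11 + 45 days = 2022-04-25.
Adding 14 calendar days to 2022-04-25 gives 2022-05-09, which is the date on which the default interest accrual becomes due.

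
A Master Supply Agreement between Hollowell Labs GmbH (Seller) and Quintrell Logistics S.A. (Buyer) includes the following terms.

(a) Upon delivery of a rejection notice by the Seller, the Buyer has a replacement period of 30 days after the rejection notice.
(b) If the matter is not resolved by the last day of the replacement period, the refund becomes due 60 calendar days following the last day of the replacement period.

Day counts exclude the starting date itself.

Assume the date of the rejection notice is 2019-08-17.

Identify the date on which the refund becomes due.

Adding 30 calendar days to 2019-08-17 gives 2019-09-16, which is the last day of the replacement period.
The date on which the refund becomes due: 2019-09-16 + 60 days = 2019-11-15.

2019-11-15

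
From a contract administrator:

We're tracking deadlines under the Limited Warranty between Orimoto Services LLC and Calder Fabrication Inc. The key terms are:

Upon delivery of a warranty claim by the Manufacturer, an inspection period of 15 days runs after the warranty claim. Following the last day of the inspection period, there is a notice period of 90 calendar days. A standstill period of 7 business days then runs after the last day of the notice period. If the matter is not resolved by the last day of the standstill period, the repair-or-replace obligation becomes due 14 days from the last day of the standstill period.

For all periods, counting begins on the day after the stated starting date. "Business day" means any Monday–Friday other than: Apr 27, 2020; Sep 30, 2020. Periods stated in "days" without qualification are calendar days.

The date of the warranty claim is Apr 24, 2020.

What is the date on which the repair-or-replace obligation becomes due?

The last day of the inspection period: 15 calendar days after Apr 24, 2020 is May 9, 2020.
The last day of the notice period: May 9, 2020 + 90 days = Aug 7, 2020.
The last day of the standstill period: counting 7 business days from Friday, Aug 7, 2020 (Aug 10, Aug 11, Aug 12, Aug 13, Aug 14, Aug 17, Aug 18, skipping weekends) reaches Tuesday, Aug 18, 2020.
The date on which the repair-or-replace obligation becomes due: Aug 18, 2020 + 14 days = Sep 1, 2020.

Sep 1, 2020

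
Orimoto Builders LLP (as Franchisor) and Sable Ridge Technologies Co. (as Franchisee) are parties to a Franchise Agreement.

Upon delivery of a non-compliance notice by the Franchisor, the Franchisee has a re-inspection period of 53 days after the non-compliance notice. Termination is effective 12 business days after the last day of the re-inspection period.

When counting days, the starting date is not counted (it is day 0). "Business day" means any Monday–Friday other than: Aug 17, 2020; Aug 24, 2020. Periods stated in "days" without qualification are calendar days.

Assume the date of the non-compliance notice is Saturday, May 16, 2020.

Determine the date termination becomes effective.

The last day of the re-inspection period: 53 calendar days after May 16, 2020 is Jul 8, 2020.
The date termination becomes effective: counting 12 business days from Wednesday, Jul 8, 2020 (Jul 9, Jul 10, Jul 13, Jul 14, …, Jul 22, Jul 23, Jul 24, skipping weekends) reaches Friday, Jul 24, 2020.

Jul 24, 2020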